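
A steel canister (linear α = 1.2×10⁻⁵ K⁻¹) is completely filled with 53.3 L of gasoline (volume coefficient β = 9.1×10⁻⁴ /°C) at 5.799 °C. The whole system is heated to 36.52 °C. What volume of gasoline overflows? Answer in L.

1.43 L

The canister also expands: β_container ≈ 3α = 3.6×10⁻⁵ /K
Net overflow = V₀(β_liq − 3α_cont)ΔT
β − 3α = 9.10×10⁻⁴ − 3.6×10⁻⁵ = 8.74×10⁻⁴ /K; ΔT = 30.721 K
ΔV = 53.3 × 8.74×10⁻⁴ × 30.721 = 1.43 L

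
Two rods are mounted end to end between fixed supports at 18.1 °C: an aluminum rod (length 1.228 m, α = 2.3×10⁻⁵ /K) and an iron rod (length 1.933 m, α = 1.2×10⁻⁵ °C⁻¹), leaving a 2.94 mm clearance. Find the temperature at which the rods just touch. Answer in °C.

α₁L₁ = 2.8244×10⁻⁵ m/K, α₂L₂ = 2.3196×10⁻⁵ m/K → total 5.144×10⁻⁵ m/K
ΔT = g/(α₁L₁+α₂L₂) = 2.94×10⁻³ / 5.144×10⁻⁵ = 57.154 K
T = 18.1 + 57.154 = 75.254 °C

T = 75.3 °C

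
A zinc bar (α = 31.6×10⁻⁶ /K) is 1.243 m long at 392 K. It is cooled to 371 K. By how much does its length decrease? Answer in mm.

ΔL = 0.825 mm

|ΔT| = |371 − 392| = 21 K
ΔL = αL₀ΔT = (31.6×10⁻⁶)(1.243)(21) = 8.25×10⁻⁴ m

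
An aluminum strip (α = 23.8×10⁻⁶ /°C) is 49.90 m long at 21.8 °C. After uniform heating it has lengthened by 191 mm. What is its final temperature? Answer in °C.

ΔL = αL₀ΔT ⇒ ΔT = ΔL / (αL₀)
ΔT = 191×10⁻³ m / (23.8×10⁻⁶ × 49.90 m) = 160.83 K
T = 21.8 + 160.83 = 182.63 °C

T = 183 °C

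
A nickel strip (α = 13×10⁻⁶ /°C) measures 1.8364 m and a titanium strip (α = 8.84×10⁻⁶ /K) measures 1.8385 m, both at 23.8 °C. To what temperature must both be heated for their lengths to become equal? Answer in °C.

T = 299.4 °C

L₁(1 + α₁ΔT) = L₂(1 + α₂ΔT) ⇒ ΔT = (L₂ − L₁)/(α₁L₁ − α₂L₂)
L₂ − L₁ = 1.8385 − 1.8364 = 2.10×10⁻³ m
α₁L₁ − α₂L₂ = 13×10⁻⁶×1.8364 − 8.84×10⁻⁶×1.8385 = 7.62086×10⁻⁶ m/K
ΔT = 2.10×10⁻³ / 7.62086×10⁻⁶ = 275.559 K
T = 23.8 + 275.559 = 299.359 °C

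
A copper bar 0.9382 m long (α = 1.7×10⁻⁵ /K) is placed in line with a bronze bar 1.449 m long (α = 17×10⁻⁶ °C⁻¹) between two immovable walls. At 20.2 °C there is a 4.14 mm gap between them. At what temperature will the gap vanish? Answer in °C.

Gap closes when ΔL₁ + ΔL₂ = 4.14 mm = 4.14×10⁻³ m
(α₁L₁ + α₂L₂)ΔT = g
α₁L₁ + α₂L₂ = 1.7×10⁻⁵×0.9382 + 17×10⁻⁶×1.449 = 4.05824×10⁻⁵ m/K
ΔT = 4.14×10⁻³ / 4.05824×10⁻⁵ = 102.01 K
T = 20.2 + 102.01 = 122.21 °C

T = 122 °C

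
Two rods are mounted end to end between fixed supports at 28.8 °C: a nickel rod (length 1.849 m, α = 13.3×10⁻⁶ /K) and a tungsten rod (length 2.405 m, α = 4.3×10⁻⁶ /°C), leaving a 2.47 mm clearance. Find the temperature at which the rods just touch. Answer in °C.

T = 99.5 °C

α₁L₁ = 2.45917×10⁻⁵ m/K, α₂L₂ = 1.03415×10⁻⁵ m/K → total 3.49332×10⁻⁵ m/K
ΔT = g/(α₁L₁+α₂L₂) = 2.47×10⁻³ / 3.49332×10⁻⁵ = 70.706 K
T = 28.8 + 70.706 = 99.506 °C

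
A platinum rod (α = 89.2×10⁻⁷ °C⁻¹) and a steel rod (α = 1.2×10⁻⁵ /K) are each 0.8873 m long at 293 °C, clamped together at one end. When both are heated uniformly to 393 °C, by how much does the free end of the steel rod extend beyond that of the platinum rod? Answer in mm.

0.273 mm

ΔT = 100 K
platinum: ΔL = 89.2×10⁻⁷ × 0.8873 m × 100 = 7.9147×10⁻⁴ m = 0.79147 mm
steel: ΔL = 1.2×10⁻⁵ × 0.8873 m × 100 = 1.0648×10⁻³ m = 1.0648 mm
difference = 1.0648 − 0.79147 = 0.27333 mm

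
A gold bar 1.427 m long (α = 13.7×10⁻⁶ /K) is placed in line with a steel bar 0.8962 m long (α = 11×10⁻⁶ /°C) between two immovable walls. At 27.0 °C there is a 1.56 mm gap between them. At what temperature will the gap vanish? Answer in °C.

α₁L₁ = 1.95499×10⁻⁵ m/K, α₂L₂ = 9.8582×10⁻⁶ m/K → total 2.94081×10⁻⁵ m/K
ΔT = g/(α₁L₁+α₂L₂) = 1.56×10⁻³ / 2.94081×10⁻⁵ = 53.047 K
T = 27.0 + 53.047 = 80.047 °C

T = 80.0 °C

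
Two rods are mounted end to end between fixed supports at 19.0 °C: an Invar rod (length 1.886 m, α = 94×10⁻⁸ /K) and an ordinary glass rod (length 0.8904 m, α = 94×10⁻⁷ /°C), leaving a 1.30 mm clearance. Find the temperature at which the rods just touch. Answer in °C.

T = 147 °C

α₁L₁ = 1.77284×10⁻⁶ m/K, α₂L₂ = 8.36976×10⁻⁶ m/K → total 1.01426×10⁻⁵ m/K
ΔT = g/(α₁L₁+α₂L₂) = 1.30×10⁻³ / 1.01426×10⁻⁵ = 128.17 K
T = 19.0 + 128.17 = 147.17 °C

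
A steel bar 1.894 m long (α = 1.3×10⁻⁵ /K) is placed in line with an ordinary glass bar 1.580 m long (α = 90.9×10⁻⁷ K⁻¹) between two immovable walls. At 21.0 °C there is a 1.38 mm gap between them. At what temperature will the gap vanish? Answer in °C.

T = 56.4 °C

α₁L₁ = 2.4622×10⁻⁵ m/K, α₂L₂ = 1.43622×10⁻⁵ m/K → total 3.89842×10⁻⁵ m/K
ΔT = g/(α₁L₁+α₂L₂) = 1.38×10⁻³ / 3.89842×10⁻⁵ = 35.399 K
T = 21.0 + 35.399 = 56.399 °C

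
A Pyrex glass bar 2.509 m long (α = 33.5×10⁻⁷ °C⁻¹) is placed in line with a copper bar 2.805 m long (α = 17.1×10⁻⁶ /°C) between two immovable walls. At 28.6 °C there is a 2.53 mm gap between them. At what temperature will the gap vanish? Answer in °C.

T = 73.5 °C

Gap closes when ΔL₁ + ΔL₂ = 2.53 mm = 2.53×10⁻³ m
(α₁L₁ + α₂L₂)ΔT = g
α₁L₁ + α₂L₂ = 33.5×10⁻⁷×2.509 + 17.1×10⁻⁶×2.805 = 5.637065×10⁻⁵ m/K
ΔT = 2.53×10⁻³ / 5.637065×10⁻⁵ = 44.882 K
T = 28.6 + 44.882 = 73.482 °C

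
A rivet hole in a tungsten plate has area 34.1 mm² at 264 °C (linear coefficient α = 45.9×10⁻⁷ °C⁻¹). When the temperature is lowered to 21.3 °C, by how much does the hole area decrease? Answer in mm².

Area coefficient ≈ 2α; |ΔT| = 242.7 K
ΔA = 2αA₀ΔT = 2(45.9×10⁻⁷)(34.1)(242.7) = 0.0760 mm²

ΔA = 0.0760 mm²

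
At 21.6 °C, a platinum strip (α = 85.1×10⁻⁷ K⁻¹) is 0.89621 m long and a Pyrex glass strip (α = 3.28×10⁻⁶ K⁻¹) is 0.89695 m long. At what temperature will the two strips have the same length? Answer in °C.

T = 179.6 °C

L₁(1 + α₁ΔT) = L₂(1 + α₂ΔT) ⇒ ΔT = (L₂ − L₁)/(α₁L₁ − α₂L₂)
L₂ − L₁ = 0.89695 − 0.89621 = 7.40×10⁻⁴ m
α₁L₁ − α₂L₂ = 85.1×10⁻⁷×0.89621 − 3.28×10⁻⁶×0.89695 = 4.6847511×10⁻⁶ m/K
ΔT = 7.40×10⁻⁴ / 4.6847511×10⁻⁶ = 157.959 K
T = 21.6 + 157.959 = 179.559 °C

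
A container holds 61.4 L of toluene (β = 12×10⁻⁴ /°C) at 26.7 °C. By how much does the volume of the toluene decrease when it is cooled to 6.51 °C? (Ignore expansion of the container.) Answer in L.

ΔV = 1.49 L

|ΔT| = |6.51 − 26.7| = 20.19 K
ΔV = βV₀ΔT = (12×10⁻⁴)(61.4)(20.19) = 1.49 L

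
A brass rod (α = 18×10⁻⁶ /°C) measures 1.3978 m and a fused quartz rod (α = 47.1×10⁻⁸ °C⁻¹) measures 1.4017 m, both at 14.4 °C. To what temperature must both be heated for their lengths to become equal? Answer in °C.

T = 173.6 °C

L₁(1 + α₁ΔT) = L₂(1 + α₂ΔT) ⇒ ΔT = (L₂ − L₁)/(α₁L₁ − α₂L₂)
L₂ − L₁ = 1.4017 − 1.3978 = 3.90×10⁻³ m
α₁L₁ − α₂L₂ = 18×10⁻⁶×1.3978 − 47.1×10⁻⁸×1.4017 = 2.45001993×10⁻⁵ m/K
ΔT = 3.90×10⁻³ / 2.45001993×10⁻⁵ = 159.182 K
T = 14.4 + 159.182 = 173.582 °C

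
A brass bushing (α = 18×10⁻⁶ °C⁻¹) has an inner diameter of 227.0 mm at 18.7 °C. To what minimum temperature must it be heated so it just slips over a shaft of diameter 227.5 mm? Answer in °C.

T = 141 °C

Required Δd = 227.5 − 227.0 = 0.5 mm
Δd = αd₀ΔT ⇒ ΔT = Δd/(αd₀) = 0.5 / (18×10⁻⁶ × 227.0) = 122.37 K
T_min = 18.7 + 122.37 = 141.07 °C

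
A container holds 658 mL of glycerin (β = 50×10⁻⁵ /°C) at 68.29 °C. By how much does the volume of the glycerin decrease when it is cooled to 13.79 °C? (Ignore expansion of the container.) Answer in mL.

|ΔT| = |13.79 − 68.29| = 54.50 K
ΔV = βV₀ΔT = (50×10⁻⁵)(658)(54.50) = 17.9 mL

ΔV = 17.9 mL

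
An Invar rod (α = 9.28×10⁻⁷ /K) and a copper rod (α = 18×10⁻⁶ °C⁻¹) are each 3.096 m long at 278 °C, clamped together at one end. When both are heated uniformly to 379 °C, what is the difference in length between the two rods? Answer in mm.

5.34 mm

ΔT = 101 K
Invar: ΔL = 9.28×10⁻⁷ × 3.096 m × 101 = 2.9018×10⁻⁴ m = 0.29018 mm
copper: ΔL = 18×10⁻⁶ × 3.096 m × 101 = 5.6285×10⁻³ m = 5.6285 mm
difference = 5.6285 − 0.29018 = 5.33832 mm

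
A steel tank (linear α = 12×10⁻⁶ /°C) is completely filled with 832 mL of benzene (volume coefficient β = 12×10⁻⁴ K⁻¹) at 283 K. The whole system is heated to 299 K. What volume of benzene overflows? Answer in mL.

The tank also expands: β_container ≈ 3α = 3.6×10⁻⁵ /K
Net overflow = V₀(β_liq − 3α_cont)ΔT
β − 3α = 1.20×10⁻³ − 3.6×10⁻⁵ = 1.164×10⁻³ /K; ΔT = 16 K
ΔV = 832 × 1.164×10⁻³ × 16 = 15.5 mL

15.5 mL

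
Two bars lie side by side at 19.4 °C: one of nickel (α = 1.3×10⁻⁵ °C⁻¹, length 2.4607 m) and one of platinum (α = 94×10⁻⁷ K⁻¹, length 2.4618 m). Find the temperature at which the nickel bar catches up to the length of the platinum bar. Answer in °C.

T = 143.7 °C

Equal length when α₁L₁ΔT − α₂L₂ΔT = L₂ − L₁ = 1.10×10⁻³ m
α₁L₁ = 3.19891×10⁻⁵, α₂L₂ = 2.314092×10⁻⁵ → Δ(αL) = 8.84818×10⁻⁶ m/K
ΔT = 1.10×10⁻³ / 8.84818×10⁻⁶ = 124.319 K, so T = 19.4 + 124.319 = 143.719 °C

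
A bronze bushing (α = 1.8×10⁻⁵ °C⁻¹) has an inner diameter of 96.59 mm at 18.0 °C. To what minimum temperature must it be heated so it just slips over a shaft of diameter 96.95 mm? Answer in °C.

T = 225 °C

Required Δd = 96.95 − 96.59 = 0.36 mm
Δd = αd₀ΔT ⇒ ΔT = Δd/(αd₀) = 0.36 / (1.8×10⁻⁵ × 96.59) = 207.06 K
T_min = 18.0 + 207.06 = 225.06 °C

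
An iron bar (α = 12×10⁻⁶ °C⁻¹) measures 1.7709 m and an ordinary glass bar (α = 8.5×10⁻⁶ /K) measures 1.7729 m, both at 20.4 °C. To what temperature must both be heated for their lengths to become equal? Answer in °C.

Equal length when α₁L₁ΔT − α₂L₂ΔT = L₂ − L₁ = 2.00×10⁻³ m
α₁L₁ = 2.12508×10⁻⁵, α₂L₂ = 1.506965×10⁻⁵ → Δ(αL) = 6.18115×10⁻⁶ m/K
ΔT = 2.00×10⁻³ / 6.18115×10⁻⁶ = 323.564 K, so T = 20.4 + 323.564 = 343.964 °C

T = 344.0 °C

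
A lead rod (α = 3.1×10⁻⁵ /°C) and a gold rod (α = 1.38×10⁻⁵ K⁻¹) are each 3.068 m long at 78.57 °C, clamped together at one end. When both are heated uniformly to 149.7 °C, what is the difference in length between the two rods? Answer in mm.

ΔT = 71.13 K
lead: ΔL = 3.1×10⁻⁵ × 3.068 m × 71.13 = 6.7650×10⁻³ m = 6.7650 mm
gold: ΔL = 1.38×10⁻⁵ × 3.068 m × 71.13 = 3.0115×10⁻³ m = 3.0115 mm
difference = 6.7650 − 3.0115 = 3.7535 mm

3.75 mm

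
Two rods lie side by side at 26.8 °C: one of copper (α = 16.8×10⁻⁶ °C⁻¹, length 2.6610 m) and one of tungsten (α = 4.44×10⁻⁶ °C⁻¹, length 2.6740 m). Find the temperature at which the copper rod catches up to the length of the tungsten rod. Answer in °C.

Equal length when α₁L₁ΔT − α₂L₂ΔT = L₂ − L₁ = 1.30×10⁻² m
α₁L₁ = 4.47048×10⁻⁵, α₂L₂ = 1.187256×10⁻⁵ → Δ(αL) = 3.283224×10⁻⁵ m/K
ΔT = 1.30×10⁻² / 3.283224×10⁻⁵ = 395.952 K, so T = 26.8 + 395.952 = 422.752 °C

T = 422.8 °C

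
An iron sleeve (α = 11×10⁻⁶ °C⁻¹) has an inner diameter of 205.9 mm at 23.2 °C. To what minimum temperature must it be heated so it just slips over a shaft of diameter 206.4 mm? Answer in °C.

T = 244 °C

Required Δd = 206.4 − 205.9 = 0.5 mm
Δd = αd₀ΔT ⇒ ΔT = Δd/(αd₀) = 0.5 / (11×10⁻⁶ × 205.9) = 220.76 K
T_min = 23.2 + 220.76 = 243.96 °C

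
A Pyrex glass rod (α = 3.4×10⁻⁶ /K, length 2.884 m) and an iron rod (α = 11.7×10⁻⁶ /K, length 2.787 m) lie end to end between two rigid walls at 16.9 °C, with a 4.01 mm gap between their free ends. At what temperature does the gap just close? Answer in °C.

Gap closes when ΔL₁ + ΔL₂ = 4.01 mm = 4.01×10⁻³ m
(α₁L₁ + α₂L₂)ΔT = g
α₁L₁ + α₂L₂ = 3.4×10⁻⁶×2.884 + 11.7×10⁻⁶×2.787 = 4.24135×10⁻⁵ m/K
ΔT = 4.01×10⁻³ / 4.24135×10⁻⁵ = 94.55 K
T = 16.9 + 94.55 = 111.45 °C

T = 111 °C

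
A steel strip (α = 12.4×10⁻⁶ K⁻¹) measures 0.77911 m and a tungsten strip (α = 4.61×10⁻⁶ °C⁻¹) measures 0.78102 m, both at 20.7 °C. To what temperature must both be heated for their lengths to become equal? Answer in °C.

T = 335.9 °C

L₁(1 + α₁ΔT) = L₂(1 + α₂ΔT) ⇒ ΔT = (L₂ − L₁)/(α₁L₁ − α₂L₂)
L₂ − L₁ = 0.78102 − 0.77911 = 1.91×10⁻³ m
α₁L₁ − α₂L₂ = 12.4×10⁻⁶×0.77911 − 4.61×10⁻⁶×0.78102 = 6.0604618×10⁻⁶ m/K
ΔT = 1.91×10⁻³ / 6.0604618×10⁻⁶ = 315.158 K
T = 20.7 + 315.158 = 335.858 °C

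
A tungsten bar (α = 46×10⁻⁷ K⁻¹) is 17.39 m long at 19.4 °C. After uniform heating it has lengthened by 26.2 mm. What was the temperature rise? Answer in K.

ΔL = αL₀ΔT ⇒ ΔT = ΔL / (αL₀)
ΔT = 26.2×10⁻³ m / (46×10⁻⁷ × 17.39 m) = 327.52 K

ΔT = 328 K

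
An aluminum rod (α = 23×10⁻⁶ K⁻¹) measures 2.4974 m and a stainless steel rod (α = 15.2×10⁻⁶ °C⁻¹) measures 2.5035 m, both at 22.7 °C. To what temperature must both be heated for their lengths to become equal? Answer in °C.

T = 337.3 °C

Equal length when α₁L₁ΔT − α₂L₂ΔT = L₂ − L₁ = 6.10×10⁻³ m
α₁L₁ = 5.74402×10⁻⁵, α₂L₂ = 3.80532×10⁻⁵ → Δ(αL) = 1.9387×10⁻⁵ m/K
ΔT = 6.10×10⁻³ / 1.9387×10⁻⁵ = 314.644 K, so T = 22.7 + 314.644 = 337.344 °C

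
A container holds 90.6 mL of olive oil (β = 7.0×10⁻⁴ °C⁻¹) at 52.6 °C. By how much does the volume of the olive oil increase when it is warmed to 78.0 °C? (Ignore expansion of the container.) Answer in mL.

|ΔT| = |78.0 − 52.6| = 25.4 K
ΔV = βV₀ΔT = (7.0×10⁻⁴)(90.6)(25.4) = 1.61 mL

ΔV = 1.61 mL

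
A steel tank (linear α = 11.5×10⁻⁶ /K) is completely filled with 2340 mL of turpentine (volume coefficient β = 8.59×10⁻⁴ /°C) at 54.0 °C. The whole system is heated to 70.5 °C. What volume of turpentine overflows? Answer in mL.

31.8 mL

The tank also expands: β_container ≈ 3α = 3.45×10⁻⁵ /K
Net overflow = V₀(β_liq − 3α_cont)ΔT
β − 3α = 8.59×10⁻⁴ − 3.45×10⁻⁵ = 8.245×10⁻⁴ /K; ΔT = 16.5 K
ΔV = 2340 × 8.245×10⁻⁴ × 16.5 = 31.8 mL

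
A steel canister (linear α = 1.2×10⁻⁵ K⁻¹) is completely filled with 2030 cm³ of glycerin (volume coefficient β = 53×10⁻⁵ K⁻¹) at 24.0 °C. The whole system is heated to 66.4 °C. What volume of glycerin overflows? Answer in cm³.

The canister also expands: β_container ≈ 3α = 3.6×10⁻⁵ /K
Net overflow = V₀(β_liq − 3α_cont)ΔT
β − 3α = 5.30×10⁻⁴ − 3.6×10⁻⁵ = 4.94×10⁻⁴ /K; ΔT = 42.4 K
ΔV = 2030 × 4.94×10⁻⁴ × 42.4 = 42.5 cm³

42.5 cm³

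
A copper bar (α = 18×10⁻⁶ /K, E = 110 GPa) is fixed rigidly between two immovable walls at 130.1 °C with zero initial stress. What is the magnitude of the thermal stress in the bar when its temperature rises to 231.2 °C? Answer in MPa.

σ = 200 MPa

Fully constrained: the free strain ε = αΔT is blocked, so σ = Eε = EαΔT.
|ΔT| = 101.1 K
σ = 110×10⁹ × 18×10⁻⁶ × 101.1 = 2.00×10⁸ Pa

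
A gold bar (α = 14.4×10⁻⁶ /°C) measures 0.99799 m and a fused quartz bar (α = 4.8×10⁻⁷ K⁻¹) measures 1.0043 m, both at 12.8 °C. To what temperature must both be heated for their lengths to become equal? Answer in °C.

T = 467.1 °C

L₁(1 + α₁ΔT) = L₂(1 + α₂ΔT) ⇒ ΔT = (L₂ − L₁)/(α₁L₁ − α₂L₂)
L₂ − L₁ = 1.0043 − 0.99799 = 6.31×10⁻³ m
α₁L₁ − α₂L₂ = 14.4×10⁻⁶×0.99799 − 4.8×10⁻⁷×1.0043 = 1.3888992×10⁻⁵ m/K
ΔT = 6.31×10⁻³ / 1.3888992×10⁻⁵ = 454.317 K
T = 12.8 + 454.317 = 467.117 °C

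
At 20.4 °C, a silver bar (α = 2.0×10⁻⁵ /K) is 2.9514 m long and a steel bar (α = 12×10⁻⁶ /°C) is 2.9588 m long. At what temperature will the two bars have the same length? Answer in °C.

L₁(1 + α₁ΔT) = L₂(1 + α₂ΔT) ⇒ ΔT = (L₂ − L₁)/(α₁L₁ − α₂L₂)
L₂ − L₁ = 2.9588 − 2.9514 = 7.40×10⁻³ m
α₁L₁ − α₂L₂ = 2.0×10⁻⁵×2.9514 − 12×10⁻⁶×2.9588 = 2.35224×10⁻⁵ m/K
ΔT = 7.40×10⁻³ / 2.35224×10⁻⁵ = 314.594 K
T = 20.4 + 314.594 = 334.994 °C

T = 335.0 °C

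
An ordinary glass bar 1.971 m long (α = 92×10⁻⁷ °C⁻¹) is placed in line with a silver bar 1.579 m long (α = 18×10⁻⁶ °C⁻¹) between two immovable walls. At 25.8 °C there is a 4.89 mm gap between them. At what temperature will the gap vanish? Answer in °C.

T = 131 °C

Gap closes when ΔL₁ + ΔL₂ = 4.89 mm = 4.89×10⁻³ m
(α₁L₁ + α₂L₂)ΔT = g
α₁L₁ + α₂L₂ = 92×10⁻⁷×1.971 + 18×10⁻⁶×1.579 = 4.65552×10⁻⁵ m/K
ΔT = 4.89×10⁻³ / 4.65552×10⁻⁵ = 105.04 K
T = 25.8 + 105.04 = 130.84 °C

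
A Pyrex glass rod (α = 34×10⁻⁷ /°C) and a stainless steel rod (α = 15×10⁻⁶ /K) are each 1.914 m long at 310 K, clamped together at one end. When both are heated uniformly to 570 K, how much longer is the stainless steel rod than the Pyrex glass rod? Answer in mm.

ΔT = 260 K
Pyrex glass: ΔL = 34×10⁻⁷ × 1.914 m × 260 = 1.6920×10⁻³ m = 1.6920 mm
stainless steel: ΔL = 15×10⁻⁶ × 1.914 m × 260 = 7.4646×10⁻³ m = 7.4646 mm
difference = 7.4646 − 1.6920 = 5.7726 mm

5.77 mm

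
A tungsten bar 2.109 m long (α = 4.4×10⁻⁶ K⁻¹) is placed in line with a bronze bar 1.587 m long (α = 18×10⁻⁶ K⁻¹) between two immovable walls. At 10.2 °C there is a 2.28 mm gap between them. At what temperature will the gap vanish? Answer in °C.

T = 70.4 °C

Gap closes when ΔL₁ + ΔL₂ = 2.28 mm = 2.28×10⁻³ m
(α₁L₁ + α₂L₂)ΔT = g
α₁L₁ + α₂L₂ = 4.4×10⁻⁶×2.109 + 18×10⁻⁶×1.587 = 3.78456×10⁻⁵ m/K
ΔT = 2.28×10⁻³ / 3.78456×10⁻⁵ = 60.245 K
T = 10.2 + 60.245 = 70.445 °C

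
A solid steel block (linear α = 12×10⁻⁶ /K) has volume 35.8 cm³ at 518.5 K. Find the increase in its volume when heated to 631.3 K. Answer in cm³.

Isotropic solid: β ≈ 3α = 3.6×10⁻⁵ /K; ΔT = 112.8 K
ΔV = 3αV₀ΔT = 3(12×10⁻⁶)(35.8)(112.8) = 0.145 cm³

ΔV = 0.145 cm³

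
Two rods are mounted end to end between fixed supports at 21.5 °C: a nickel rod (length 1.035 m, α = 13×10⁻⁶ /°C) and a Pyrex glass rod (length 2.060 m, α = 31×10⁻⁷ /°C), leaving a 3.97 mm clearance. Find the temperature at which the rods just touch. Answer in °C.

Gap closes when ΔL₁ + ΔL₂ = 3.97 mm = 3.97×10⁻³ m
(α₁L₁ + α₂L₂)ΔT = g
α₁L₁ + α₂L₂ = 13×10⁻⁶×1.035 + 31×10⁻⁷×2.060 = 1.9841×10⁻⁵ m/K
ΔT = 3.97×10⁻³ / 1.9841×10⁻⁵ = 200.09 K
T = 21.5 + 200.09 = 221.59 °C

T = 222 °C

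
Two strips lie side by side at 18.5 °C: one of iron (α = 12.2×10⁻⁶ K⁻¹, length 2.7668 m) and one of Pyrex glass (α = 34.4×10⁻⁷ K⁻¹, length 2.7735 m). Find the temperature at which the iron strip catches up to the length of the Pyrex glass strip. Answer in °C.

L₁(1 + α₁ΔT) = L₂(1 + α₂ΔT) ⇒ ΔT = (L₂ − L₁)/(α₁L₁ − α₂L₂)
L₂ − L₁ = 2.7735 − 2.7668 = 6.70×10⁻³ m
α₁L₁ − α₂L₂ = 12.2×10⁻⁶×2.7668 − 34.4×10⁻⁷×2.7735 = 2.421412×10⁻⁵ m/K
ΔT = 6.70×10⁻³ / 2.421412×10⁻⁵ = 276.698 K
T = 18.5 + 276.698 = 295.198 °C

T = 295.2 °C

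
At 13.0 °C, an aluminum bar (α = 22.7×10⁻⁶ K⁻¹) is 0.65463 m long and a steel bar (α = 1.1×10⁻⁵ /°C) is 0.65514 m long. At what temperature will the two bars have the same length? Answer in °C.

T = 79.64 °C

L₁(1 + α₁ΔT) = L₂(1 + α₂ΔT) ⇒ ΔT = (L₂ − L₁)/(α₁L₁ − α₂L₂)
L₂ − L₁ = 0.65514 − 0.65463 = 5.10×10⁻⁴ m
α₁L₁ − α₂L₂ = 22.7×10⁻⁶×0.65463 − 1.1×10⁻⁵×0.65514 = 7.653561×10⁻⁶ m/K
ΔT = 5.10×10⁻⁴ / 7.653561×10⁻⁶ = 66.6356 K
T = 13.0 + 66.6356 = 79.6356 °C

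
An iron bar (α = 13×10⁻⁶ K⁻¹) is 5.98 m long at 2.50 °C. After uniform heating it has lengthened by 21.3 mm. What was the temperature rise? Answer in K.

ΔT = 274 K

ΔL = αL₀ΔT ⇒ ΔT = ΔL / (αL₀)
ΔT = 21.3×10⁻³ m / (13×10⁻⁶ × 5.98 m) = 273.99 K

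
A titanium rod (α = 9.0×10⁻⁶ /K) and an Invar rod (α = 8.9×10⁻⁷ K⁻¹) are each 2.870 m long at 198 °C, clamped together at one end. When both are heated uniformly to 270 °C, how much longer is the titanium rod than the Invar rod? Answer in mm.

ΔT = 72 K
titanium: ΔL = 9.0×10⁻⁶ × 2.870 m × 72 = 1.8598×10⁻³ m = 1.8598 mm
Invar: ΔL = 8.9×10⁻⁷ × 2.870 m × 72 = 1.8391×10⁻⁴ m = 0.18391 mm
difference = 1.8598 − 0.18391 = 1.67589 mm

1.68 mm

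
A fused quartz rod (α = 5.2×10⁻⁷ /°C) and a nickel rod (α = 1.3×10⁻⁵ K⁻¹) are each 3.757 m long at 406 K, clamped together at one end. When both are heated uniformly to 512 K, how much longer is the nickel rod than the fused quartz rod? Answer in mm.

ΔT = 106 K
fused quartz: ΔL = 5.2×10⁻⁷ × 3.757 m × 106 = 2.0709×10⁻⁴ m = 0.20709 mm
nickel: ΔL = 1.3×10⁻⁵ × 3.757 m × 106 = 5.1771×10⁻³ m = 5.1771 mm
difference = 5.1771 − 0.20709 = 4.97001 mm

4.97 mm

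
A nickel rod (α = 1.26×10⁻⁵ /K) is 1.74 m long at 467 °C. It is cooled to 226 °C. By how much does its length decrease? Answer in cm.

|ΔT| = |226 − 467| = 241 K
ΔL = αL₀ΔT = (1.26×10⁻⁵)(1.74)(241) = 5.28×10⁻³ m

ΔL = 0.528 cm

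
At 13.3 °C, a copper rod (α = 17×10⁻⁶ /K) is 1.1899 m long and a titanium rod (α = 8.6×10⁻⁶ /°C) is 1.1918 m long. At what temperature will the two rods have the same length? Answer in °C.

T = 203.7 °C

L₁(1 + α₁ΔT) = L₂(1 + α₂ΔT) ⇒ ΔT = (L₂ − L₁)/(α₁L₁ − α₂L₂)
L₂ − L₁ = 1.1918 − 1.1899 = 1.90×10⁻³ m
α₁L₁ − α₂L₂ = 17×10⁻⁶×1.1899 − 8.6×10⁻⁶×1.1918 = 9.97882×10⁻⁶ m/K
ΔT = 1.90×10⁻³ / 9.97882×10⁻⁶ = 190.403 K
T = 13.3 + 190.403 = 203.703 °C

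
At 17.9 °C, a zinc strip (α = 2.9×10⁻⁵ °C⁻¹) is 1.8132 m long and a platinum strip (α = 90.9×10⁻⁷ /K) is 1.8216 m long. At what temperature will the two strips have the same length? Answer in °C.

Equal length when α₁L₁ΔT − α₂L₂ΔT = L₂ − L₁ = 8.40×10⁻³ m
α₁L₁ = 5.25828×10⁻⁵, α₂L₂ = 1.6558344×10⁻⁵ → Δ(αL) = 3.6024456×10⁻⁵ m/K
ΔT = 8.40×10⁻³ / 3.6024456×10⁻⁵ = 233.175 K, so T = 17.9 + 233.175 = 251.075 °C

T = 251.1 °C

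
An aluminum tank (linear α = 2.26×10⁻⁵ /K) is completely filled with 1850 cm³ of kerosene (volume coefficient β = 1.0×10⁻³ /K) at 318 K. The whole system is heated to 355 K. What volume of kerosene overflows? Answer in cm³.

63.8 cm³

The tank also expands: β_container ≈ 3α = 6.78×10⁻⁵ /K
Net overflow = V₀(β_liq − 3α_cont)ΔT
β − 3α = 1.00×10⁻³ − 6.78×10⁻⁵ = 9.322×10⁻⁴ /K; ΔT = 37 K
ΔV = 1850 × 9.322×10⁻⁴ × 37 = 63.8 cm³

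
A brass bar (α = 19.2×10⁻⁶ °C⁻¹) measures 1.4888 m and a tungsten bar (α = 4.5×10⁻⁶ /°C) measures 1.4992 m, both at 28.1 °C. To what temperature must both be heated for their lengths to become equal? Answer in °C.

L₁(1 + α₁ΔT) = L₂(1 + α₂ΔT) ⇒ ΔT = (L₂ − L₁)/(α₁L₁ − α₂L₂)
L₂ − L₁ = 1.4992 − 1.4888 = 1.04×10⁻² m
α₁L₁ − α₂L₂ = 19.2×10⁻⁶×1.4888 − 4.5×10⁻⁶×1.4992 = 2.183856×10⁻⁵ m/K
ΔT = 1.04×10⁻² / 2.183856×10⁻⁵ = 476.222 K
T = 28.1 + 476.222 = 504.322 °C

T = 504.3 °C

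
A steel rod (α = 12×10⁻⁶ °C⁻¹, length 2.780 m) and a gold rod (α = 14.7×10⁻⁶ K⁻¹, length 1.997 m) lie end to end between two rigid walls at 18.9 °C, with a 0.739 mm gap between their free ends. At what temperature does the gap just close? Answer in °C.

Gap closes when ΔL₁ + ΔL₂ = 0.739 mm = 7.39×10⁻⁴ m
(α₁L₁ + α₂L₂)ΔT = g
α₁L₁ + α₂L₂ = 12×10⁻⁶×2.780 + 14.7×10⁻⁶×1.997 = 6.27159×10⁻⁵ m/K
ΔT = 7.39×10⁻⁴ / 6.27159×10⁻⁵ = 11.783 K
T = 18.9 + 11.783 = 30.683 °C

T = 30.7 °C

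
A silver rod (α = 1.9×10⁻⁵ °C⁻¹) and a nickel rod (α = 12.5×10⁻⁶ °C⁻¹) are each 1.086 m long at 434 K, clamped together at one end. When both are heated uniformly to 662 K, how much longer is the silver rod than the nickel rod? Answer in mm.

ΔT = 228 K
silver: ΔL = 1.9×10⁻⁵ × 1.086 m × 228 = 4.7046×10⁻³ m = 4.7046 mm
nickel: ΔL = 12.5×10⁻⁶ × 1.086 m × 228 = 3.0951×10⁻³ m = 3.0951 mm
difference = 4.7046 − 3.0951 = 1.6095 mm

1.61 mm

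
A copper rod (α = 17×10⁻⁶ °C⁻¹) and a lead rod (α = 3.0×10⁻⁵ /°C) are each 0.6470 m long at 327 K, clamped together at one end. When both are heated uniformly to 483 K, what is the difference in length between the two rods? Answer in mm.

ΔT = 156 K
copper: ΔL = 17×10⁻⁶ × 0.6470 m × 156 = 1.7158×10⁻³ m = 1.7158 mm
lead: ΔL = 3.0×10⁻⁵ × 0.6470 m × 156 = 3.0280×10⁻³ m = 3.0280 mm
difference = 3.0280 − 1.7158 = 1.3122 mm

1.31 mm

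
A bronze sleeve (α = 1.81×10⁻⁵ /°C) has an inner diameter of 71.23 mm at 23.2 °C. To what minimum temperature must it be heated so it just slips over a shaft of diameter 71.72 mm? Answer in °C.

T = 403 °C

Required Δd = 71.72 − 71.23 = 0.49 mm
Δd = αd₀ΔT ⇒ ΔT = Δd/(αd₀) = 0.49 / (1.81×10⁻⁵ × 71.23) = 380.06 K
T_min = 23.2 + 380.06 = 403.26 °C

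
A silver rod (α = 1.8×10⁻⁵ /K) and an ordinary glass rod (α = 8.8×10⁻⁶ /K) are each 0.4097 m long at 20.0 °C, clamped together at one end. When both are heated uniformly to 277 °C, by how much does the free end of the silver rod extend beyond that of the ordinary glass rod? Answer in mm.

ΔT = 257.0 K
silver: ΔL = 1.8×10⁻⁵ × 0.4097 m × 257.0 = 1.8953×10⁻³ m = 1.8953 mm
ordinary glass: ΔL = 8.8×10⁻⁶ × 0.4097 m × 257.0 = 9.2658×10⁻⁴ m = 0.92658 mm
difference = 1.8953 − 0.92658 = 0.96872 mm

0.969 mm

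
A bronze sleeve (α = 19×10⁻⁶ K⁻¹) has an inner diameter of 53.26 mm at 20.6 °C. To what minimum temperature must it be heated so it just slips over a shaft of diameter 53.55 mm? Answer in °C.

Required Δd = 53.55 − 53.26 = 0.29 mm
Δd = αd₀ΔT ⇒ ΔT = Δd/(αd₀) = 0.29 / (19×10⁻⁶ × 53.26) = 286.58 K
T_min = 20.6 + 286.58 = 307.18 °C

T = 307 °C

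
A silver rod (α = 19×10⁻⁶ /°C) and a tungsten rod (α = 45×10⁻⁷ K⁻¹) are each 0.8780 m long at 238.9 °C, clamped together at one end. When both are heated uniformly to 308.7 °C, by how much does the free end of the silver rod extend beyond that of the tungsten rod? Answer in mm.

0.889 mm

ΔT = 69.8 K
silver: ΔL = 19×10⁻⁶ × 0.8780 m × 69.8 = 1.1644×10⁻³ m = 1.1644 mm
tungsten: ΔL = 45×10⁻⁷ × 0.8780 m × 69.8 = 2.7578×10⁻⁴ m = 0.27578 mm
difference = 1.1644 − 0.27578 = 0.88862 mm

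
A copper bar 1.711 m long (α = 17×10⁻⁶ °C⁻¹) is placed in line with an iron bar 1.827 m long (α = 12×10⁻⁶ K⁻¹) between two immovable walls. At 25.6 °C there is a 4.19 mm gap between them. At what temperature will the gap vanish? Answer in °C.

T = 108 °C

Gap closes when ΔL₁ + ΔL₂ = 4.19 mm = 4.19×10⁻³ m
(α₁L₁ + α₂L₂)ΔT = g
α₁L₁ + α₂L₂ = 17×10⁻⁶×1.711 + 12×10⁻⁶×1.827 = 5.1011×10⁻⁵ m/K
ΔT = 4.19×10⁻³ / 5.1011×10⁻⁵ = 82.14 K
T = 25.6 + 82.14 = 107.74 °C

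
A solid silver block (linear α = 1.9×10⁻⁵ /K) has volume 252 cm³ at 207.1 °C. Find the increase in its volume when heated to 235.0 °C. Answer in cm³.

Isotropic solid: β ≈ 3α = 5.7×10⁻⁵ /K; ΔT = 27.9 K
ΔV = 3αV₀ΔT = 3(1.9×10⁻⁵)(252)(27.9) = 0.401 cm³

ΔV = 0.401 cm³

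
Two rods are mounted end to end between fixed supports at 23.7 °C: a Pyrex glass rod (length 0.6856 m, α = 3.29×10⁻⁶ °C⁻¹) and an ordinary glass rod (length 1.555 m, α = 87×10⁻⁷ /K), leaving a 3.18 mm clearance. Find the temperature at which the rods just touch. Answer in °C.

T = 225 °C

α₁L₁ = 2.255624×10⁻⁶ m/K, α₂L₂ = 1.35285×10⁻⁵ m/K → total 1.5784124×10⁻⁵ m/K
ΔT = g/(α₁L₁+α₂L₂) = 3.18×10⁻³ / 1.5784124×10⁻⁵ = 201.47 K
T = 23.7 + 201.47 = 225.17 °C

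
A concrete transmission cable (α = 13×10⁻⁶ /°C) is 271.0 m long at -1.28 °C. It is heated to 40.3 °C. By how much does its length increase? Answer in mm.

|ΔT| = |40.3 − (-1.28)| = 41.58 K
ΔL = αL₀ΔT = (13×10⁻⁶)(271.0)(41.58) = 1.46×10⁻¹ m

ΔL = 146 mm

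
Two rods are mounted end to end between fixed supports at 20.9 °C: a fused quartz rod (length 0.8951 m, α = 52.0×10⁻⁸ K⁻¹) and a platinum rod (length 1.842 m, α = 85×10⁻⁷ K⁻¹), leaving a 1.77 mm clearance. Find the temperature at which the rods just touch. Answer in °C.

α₁L₁ = 4.65452×10⁻⁷ m/K, α₂L₂ = 1.5657×10⁻⁵ m/K → total 1.6122452×10⁻⁵ m/K
ΔT = g/(α₁L₁+α₂L₂) = 1.77×10⁻³ / 1.6122452×10⁻⁵ = 109.78 K
T = 20.9 + 109.78 = 130.68 °C

T = 131 °C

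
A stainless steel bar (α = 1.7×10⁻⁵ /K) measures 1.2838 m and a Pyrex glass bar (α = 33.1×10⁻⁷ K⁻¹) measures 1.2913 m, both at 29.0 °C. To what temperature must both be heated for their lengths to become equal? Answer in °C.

L₁(1 + α₁ΔT) = L₂(1 + α₂ΔT) ⇒ ΔT = (L₂ − L₁)/(α₁L₁ − α₂L₂)
L₂ − L₁ = 1.2913 − 1.2838 = 7.50×10⁻³ m
α₁L₁ − α₂L₂ = 1.7×10⁻⁵×1.2838 − 33.1×10⁻⁷×1.2913 = 1.7550397×10⁻⁵ m/K
ΔT = 7.50×10⁻³ / 1.7550397×10⁻⁵ = 427.341 K
T = 29.0 + 427.341 = 456.341 °C

T = 456.3 °C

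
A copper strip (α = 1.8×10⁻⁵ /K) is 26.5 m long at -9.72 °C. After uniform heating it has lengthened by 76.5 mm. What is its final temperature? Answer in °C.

ΔL = αL₀ΔT ⇒ ΔT = ΔL / (αL₀)
ΔT = 76.5×10⁻³ m / (1.8×10⁻⁵ × 26.5 m) = 160.38 K
T = -9.72 + 160.38 = 150.66 °C

T = 151 °C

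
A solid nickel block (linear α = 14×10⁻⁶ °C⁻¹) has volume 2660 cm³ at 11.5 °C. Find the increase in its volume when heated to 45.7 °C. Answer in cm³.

Isotropic solid: β ≈ 3α = 4.2×10⁻⁵ /K; ΔT = 34.2 K
ΔV = 3αV₀ΔT = 3(14×10⁻⁶)(2660)(34.2) = 3.82 cm³

ΔV = 3.82 cm³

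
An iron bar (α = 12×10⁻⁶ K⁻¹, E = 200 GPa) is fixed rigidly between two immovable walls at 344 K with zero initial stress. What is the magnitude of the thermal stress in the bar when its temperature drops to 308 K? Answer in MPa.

σ = 86.4 MPa

Fully constrained: the free strain ε = αΔT is blocked, so σ = Eε = EαΔT.
|ΔT| = 36 K
σ = 200×10⁹ × 12×10⁻⁶ × 36 = 8.64×10⁷ Pa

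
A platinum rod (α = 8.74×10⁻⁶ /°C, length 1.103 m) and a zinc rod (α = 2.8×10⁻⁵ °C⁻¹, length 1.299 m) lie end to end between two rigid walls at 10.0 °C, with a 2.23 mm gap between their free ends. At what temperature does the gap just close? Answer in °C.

α₁L₁ = 9.64022×10⁻⁶ m/K, α₂L₂ = 3.6372×10⁻⁵ m/K → total 4.601222×10⁻⁵ m/K
ΔT = g/(α₁L₁+α₂L₂) = 2.23×10⁻³ / 4.601222×10⁻⁵ = 48.465 K
T = 10.0 + 48.465 = 58.465 °C

T = 58.5 °C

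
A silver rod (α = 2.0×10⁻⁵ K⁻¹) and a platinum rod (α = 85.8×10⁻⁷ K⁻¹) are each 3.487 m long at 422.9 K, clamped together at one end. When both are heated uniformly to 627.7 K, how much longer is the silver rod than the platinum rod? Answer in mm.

8.16 mm

ΔT = 204.8 K
silver: ΔL = 2.0×10⁻⁵ × 3.487 m × 204.8 = 1.4283×10⁻² m = 14.283 mm
platinum: ΔL = 85.8×10⁻⁷ × 3.487 m × 204.8 = 6.1273×10⁻³ m = 6.1273 mm
difference = 14.283 − 6.1273 = 8.1557 mm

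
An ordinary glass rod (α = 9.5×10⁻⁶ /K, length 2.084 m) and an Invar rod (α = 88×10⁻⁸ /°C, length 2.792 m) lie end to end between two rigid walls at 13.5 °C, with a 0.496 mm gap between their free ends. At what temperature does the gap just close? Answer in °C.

T = 35.8 °C

α₁L₁ = 1.9798×10⁻⁵ m/K, α₂L₂ = 2.45696×10⁻⁶ m/K → total 2.225496×10⁻⁵ m/K
ΔT = g/(α₁L₁+α₂L₂) = 4.96×10⁻⁴ / 2.225496×10⁻⁵ = 22.287 K
T = 13.5 + 22.287 = 35.787 °C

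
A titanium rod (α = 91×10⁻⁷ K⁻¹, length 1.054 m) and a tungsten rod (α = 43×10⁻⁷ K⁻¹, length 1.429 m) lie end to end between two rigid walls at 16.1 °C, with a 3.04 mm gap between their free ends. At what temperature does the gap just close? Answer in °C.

T = 209 °C

Gap closes when ΔL₁ + ΔL₂ = 3.04 mm = 3.04×10⁻³ m
(α₁L₁ + α₂L₂)ΔT = g
α₁L₁ + α₂L₂ = 91×10⁻⁷×1.054 + 43×10⁻⁷×1.429 = 1.57361×10⁻⁵ m/K
ΔT = 3.04×10⁻³ / 1.57361×10⁻⁵ = 193.19 K
T = 16.1 + 193.19 = 209.29 °C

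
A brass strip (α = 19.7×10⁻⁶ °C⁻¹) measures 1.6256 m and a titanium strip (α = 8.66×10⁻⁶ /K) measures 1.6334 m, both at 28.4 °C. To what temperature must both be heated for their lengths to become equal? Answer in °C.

L₁(1 + α₁ΔT) = L₂(1 + α₂ΔT) ⇒ ΔT = (L₂ − L₁)/(α₁L₁ − α₂L₂)
L₂ − L₁ = 1.6334 − 1.6256 = 7.80×10⁻³ m
α₁L₁ − α₂L₂ = 19.7×10⁻⁶×1.6256 − 8.66×10⁻⁶×1.6334 = 1.7879076×10⁻⁵ m/K
ΔT = 7.80×10⁻³ / 1.7879076×10⁻⁵ = 436.264 K
T = 28.4 + 436.264 = 464.664 °C

T = 464.7 °C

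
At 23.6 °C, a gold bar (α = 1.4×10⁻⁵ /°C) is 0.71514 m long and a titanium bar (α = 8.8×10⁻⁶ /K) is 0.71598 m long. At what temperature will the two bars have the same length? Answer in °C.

T = 249.9 °C

L₁(1 + α₁ΔT) = L₂(1 + α₂ΔT) ⇒ ΔT = (L₂ − L₁)/(α₁L₁ − α₂L₂)
L₂ − L₁ = 0.71598 − 0.71514 = 8.40×10⁻⁴ m
α₁L₁ − α₂L₂ = 1.4×10⁻⁵×0.71514 − 8.8×10⁻⁶×0.71598 = 3.711336×10⁻⁶ m/K
ΔT = 8.40×10⁻⁴ / 3.711336×10⁻⁶ = 226.334 K
T = 23.6 + 226.334 = 249.934 °C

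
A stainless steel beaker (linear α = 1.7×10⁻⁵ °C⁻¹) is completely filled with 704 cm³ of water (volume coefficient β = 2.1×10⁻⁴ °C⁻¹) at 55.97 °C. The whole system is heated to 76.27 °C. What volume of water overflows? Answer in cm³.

2.27 cm³

The beaker also expands: β_container ≈ 3α = 5.1×10⁻⁵ /K
Net overflow = V₀(β_liq − 3α_cont)ΔT
β − 3α = 2.10×10⁻⁴ − 5.1×10⁻⁵ = 1.59×10⁻⁴ /K; ΔT = 20.30 K
ΔV = 704 × 1.59×10⁻⁴ × 20.30 = 2.27 cm³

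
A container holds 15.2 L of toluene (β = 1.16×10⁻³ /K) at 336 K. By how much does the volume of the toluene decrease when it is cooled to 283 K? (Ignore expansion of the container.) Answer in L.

|ΔT| = |283 − 336| = 53 K
ΔV = βV₀ΔT = (1.16×10⁻³)(15.2)(53) = 0.934 L

ΔV = 0.934 L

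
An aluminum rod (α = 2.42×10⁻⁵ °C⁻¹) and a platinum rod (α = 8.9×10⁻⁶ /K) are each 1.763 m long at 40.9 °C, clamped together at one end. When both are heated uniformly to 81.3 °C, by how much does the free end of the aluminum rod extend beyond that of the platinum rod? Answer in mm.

1.09 mm

ΔT = 40.4 K
aluminum: ΔL = 2.42×10⁻⁵ × 1.763 m × 40.4 = 1.7236×10⁻³ m = 1.7236 mm
platinum: ΔL = 8.9×10⁻⁶ × 1.763 m × 40.4 = 6.3390×10⁻⁴ m = 0.63390 mm
difference = 1.7236 − 0.63390 = 1.0897 mm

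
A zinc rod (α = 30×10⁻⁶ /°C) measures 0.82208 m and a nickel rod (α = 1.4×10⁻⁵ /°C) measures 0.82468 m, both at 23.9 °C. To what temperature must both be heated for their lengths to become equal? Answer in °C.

Equal length when α₁L₁ΔT − α₂L₂ΔT = L₂ − L₁ = 2.60×10⁻³ m
α₁L₁ = 2.46624×10⁻⁵, α₂L₂ = 1.154552×10⁻⁵ → Δ(αL) = 1.311688×10⁻⁵ m/K
ΔT = 2.60×10⁻³ / 1.311688×10⁻⁵ = 198.218 K, so T = 23.9 + 198.218 = 222.118 °C

T = 222.1 °C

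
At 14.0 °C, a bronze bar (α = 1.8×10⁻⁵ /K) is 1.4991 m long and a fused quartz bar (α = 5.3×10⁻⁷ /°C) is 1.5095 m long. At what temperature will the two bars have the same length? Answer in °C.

L₁(1 + α₁ΔT) = L₂(1 + α₂ΔT) ⇒ ΔT = (L₂ − L₁)/(α₁L₁ − α₂L₂)
L₂ − L₁ = 1.5095 − 1.4991 = 1.04×10⁻² m
α₁L₁ − α₂L₂ = 1.8×10⁻⁵×1.4991 − 5.3×10⁻⁷×1.5095 = 2.6183765×10⁻⁵ m/K
ΔT = 1.04×10⁻² / 2.6183765×10⁻⁵ = 397.193 K
T = 14.0 + 397.193 = 411.193 °C

T = 411.2 °C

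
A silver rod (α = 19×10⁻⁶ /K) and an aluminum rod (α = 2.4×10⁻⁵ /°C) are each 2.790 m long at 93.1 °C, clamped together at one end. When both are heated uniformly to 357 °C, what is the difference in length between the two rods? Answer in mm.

ΔT = 263.9 K
silver: ΔL = 19×10⁻⁶ × 2.790 m × 263.9 = 1.3989×10⁻² m = 13.989 mm
aluminum: ΔL = 2.4×10⁻⁵ × 2.790 m × 263.9 = 1.7671×10⁻² m = 17.671 mm
difference = 17.671 − 13.989 = 3.682 mm

3.68 mm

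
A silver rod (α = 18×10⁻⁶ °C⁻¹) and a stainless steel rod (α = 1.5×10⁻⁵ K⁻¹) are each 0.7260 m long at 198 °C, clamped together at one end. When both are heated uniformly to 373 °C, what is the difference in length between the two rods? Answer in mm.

0.381 mm

ΔT = 175 K
silver: ΔL = 18×10⁻⁶ × 0.7260 m × 175 = 2.2869×10⁻³ m = 2.2869 mm
stainless steel: ΔL = 1.5×10⁻⁵ × 0.7260 m × 175 = 1.9058×10⁻³ m = 1.9058 mm
difference = 2.2869 − 1.9058 = 0.3811 mm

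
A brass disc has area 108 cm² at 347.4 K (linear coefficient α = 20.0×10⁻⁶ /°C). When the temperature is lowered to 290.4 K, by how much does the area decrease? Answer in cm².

Area coefficient ≈ 2α; |ΔT| = 57.0 K
ΔA = 2αA₀ΔT = 2(20.0×10⁻⁶)(108)(57.0) = 0.246 cm²

ΔA = 0.246 cm²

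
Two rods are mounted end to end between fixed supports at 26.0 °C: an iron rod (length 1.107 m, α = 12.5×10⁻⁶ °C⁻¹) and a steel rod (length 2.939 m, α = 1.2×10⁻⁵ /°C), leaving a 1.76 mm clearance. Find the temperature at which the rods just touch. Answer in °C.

T = 61.8 °C

α₁L₁ = 1.38375×10⁻⁵ m/K, α₂L₂ = 3.5268×10⁻⁵ m/K → total 4.91055×10⁻⁵ m/K
ΔT = g/(α₁L₁+α₂L₂) = 1.76×10⁻³ / 4.91055×10⁻⁵ = 35.841 K
T = 26.0 + 35.841 = 61.841 °C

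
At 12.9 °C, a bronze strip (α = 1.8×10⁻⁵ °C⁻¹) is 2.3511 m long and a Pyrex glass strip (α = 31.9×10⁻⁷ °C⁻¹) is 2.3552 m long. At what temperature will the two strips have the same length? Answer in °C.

L₁(1 + α₁ΔT) = L₂(1 + α₂ΔT) ⇒ ΔT = (L₂ − L₁)/(α₁L₁ − α₂L₂)
L₂ − L₁ = 2.3552 − 2.3511 = 4.10×10⁻³ m
α₁L₁ − α₂L₂ = 1.8×10⁻⁵×2.3511 − 31.9×10⁻⁷×2.3552 = 3.4806712×10⁻⁵ m/K
ΔT = 4.10×10⁻³ / 3.4806712×10⁻⁵ = 117.793 K
T = 12.9 + 117.793 = 130.693 °C

T = 130.7 °C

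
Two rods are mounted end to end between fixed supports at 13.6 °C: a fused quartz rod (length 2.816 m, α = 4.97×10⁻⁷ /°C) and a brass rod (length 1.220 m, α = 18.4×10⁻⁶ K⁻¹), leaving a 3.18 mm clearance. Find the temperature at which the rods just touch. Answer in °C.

α₁L₁ = 1.399552×10⁻⁶ m/K, α₂L₂ = 2.2448×10⁻⁵ m/K → total 2.3847552×10⁻⁵ m/K
ΔT = g/(α₁L₁+α₂L₂) = 3.18×10⁻³ / 2.3847552×10⁻⁵ = 133.35 K
T = 13.6 + 133.35 = 146.95 °C

T = 147 °C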